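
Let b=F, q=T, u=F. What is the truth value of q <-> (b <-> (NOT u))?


Substitute b=F, q=T, u=F:
NOT u = T
b <-> (NOT u) = F <-> T = F
q <-> (b <-> (NOT u)) = T <-> F = F

F


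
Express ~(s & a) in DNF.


Step 1: Apply De Morgan: ¬(s ∧ a) = ¬s ∨ ¬a.

(~s) | (~a)


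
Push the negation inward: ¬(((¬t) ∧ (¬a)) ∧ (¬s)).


De Morgan: the negation of a conjunction is the disjunction of the negations.
Distribute ¬ across ∧, flipping it to ∨, and negate each literal.

(t ∨ a) ∨ s


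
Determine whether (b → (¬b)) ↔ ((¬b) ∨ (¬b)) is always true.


Build the truth table over {b}:
b | φ
-----
F | T
T | T
Every row evaluates to true.

Yes, it is a tautology.


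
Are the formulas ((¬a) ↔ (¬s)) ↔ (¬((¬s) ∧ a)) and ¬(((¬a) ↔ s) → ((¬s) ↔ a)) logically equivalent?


Compare truth tables:
a | s | φ | ψ
-------------
F | F | T | F
T | F | T | F
F | T | F | F
T | T | T | F
They differ at row 1 (a=F, s=F): φ=T but ψ=F.

No, they are not logically equivalent.


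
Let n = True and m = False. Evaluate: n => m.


Implication is false only when antecedent is true and consequent is false.
Substitute: n=True, m=False.
True => False evaluates to False.

False


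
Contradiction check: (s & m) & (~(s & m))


Truth table over {m, s}:
m | s | φ
---------
False | False | False
True | False | False
False | True | False
True | True | False
Every row is false.

Yes, it is a contradiction.


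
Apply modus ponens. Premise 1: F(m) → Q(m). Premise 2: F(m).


Modus ponens: from (P → Q) and P, infer Q.
P = 'F(m)' is asserted, and P → Q holds, so Q follows.

Q(m).


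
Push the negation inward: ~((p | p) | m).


De Morgan: the negation of a disjunction is the conjunction of the negations.
Distribute ~ across |, flipping it to &, and negate each literal.

((~p) & (~p)) & (~m)


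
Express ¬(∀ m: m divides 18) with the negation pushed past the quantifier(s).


¬(∀ x: φ) = ∃ x: ¬φ, and ¬(∃ x: φ) = ∀ x: ¬φ.
Apply to the universal statement.

∃ m: ¬(m divides 18)


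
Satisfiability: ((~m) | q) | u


Search for a satisfying assignment over {m, q, u}.
Try m=False, q=False, u=False: the formula evaluates to True.
A satisfying assignment exists.

Satisfiable.


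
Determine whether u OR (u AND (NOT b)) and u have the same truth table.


Compare truth tables:
b | u | φ | ψ
-------------
F | F | F | F
T | F | F | F
F | T | T | T
T | T | T | T
The columns φ and ψ agree on every row.

Yes, they are logically equivalent.


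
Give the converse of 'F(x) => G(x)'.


The converse of (P → Q) is (Q → P). It is not in general equivalent to the original.
Here P = 'F(x)' and Q = 'G(x)'.

If G(x), then F(x).


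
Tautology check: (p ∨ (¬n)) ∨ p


Build the truth table over {n, p}:
n | p | φ
---------
F | F | T
T | F | F
F | T | T
T | T | T
Counterexample at row 2: with n=T, p=F, the formula is F.

No, it is not a tautology.


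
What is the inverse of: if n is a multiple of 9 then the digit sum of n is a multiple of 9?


The inverse of (P → Q) is (¬P → ¬Q). It is equivalent to the converse, not to the original.
Here P = 'n is a multiple of 9' and Q = 'the digit sum of n is a multiple of 9'.

If not (n is a multiple of 9), then not (the digit sum of n is a multiple of 9).


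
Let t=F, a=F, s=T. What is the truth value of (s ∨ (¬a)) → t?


Substitute t=F, a=F, s=T:
¬a = T
s ∨ (¬a) = T ∨ T = T
(s ∨ (¬a)) → t = T → F = F

F


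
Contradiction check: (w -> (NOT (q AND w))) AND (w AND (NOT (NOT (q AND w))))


Truth table over {q, w}:
q | w | φ
---------
F | F | F
T | F | F
F | T | F
T | T | F
Every row is false.

Yes, it is a contradiction.


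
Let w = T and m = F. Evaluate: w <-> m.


Biconditional is true when both operands have the same truth value.
Substitute: w=T, m=F.
T <-> F evaluates to F.

F


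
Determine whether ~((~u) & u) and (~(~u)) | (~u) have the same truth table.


Compare truth tables:
u | φ | ψ
---------
False | True | True
True | True | True
The columns φ and ψ agree on every row.

Yes, they are logically equivalent.


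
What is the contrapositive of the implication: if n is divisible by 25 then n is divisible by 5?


The contrapositive of (P → Q) is (¬Q → ¬P); it is logically equivalent to the original.
Here P = 'n is divisible by 25' and Q = 'n is divisible by 5'.

If not (n is divisible by 5), then not (n is divisible by 25).


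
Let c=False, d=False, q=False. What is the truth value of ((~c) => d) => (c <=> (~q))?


Substitute c=False, d=False, q=False:
~c = True
(~c) => d = True => False = False
~q = True
c <=> (~q) = False <=> True = False
((~c) => d) => (c <=> (~q)) = False => False = True

True


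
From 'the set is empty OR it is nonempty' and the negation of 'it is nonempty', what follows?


Disjunctive syllogism: from (P ∨ Q) and ¬P, infer Q.
One disjunct, 'it is nonempty', is ruled out; the other must hold.

the set is empty


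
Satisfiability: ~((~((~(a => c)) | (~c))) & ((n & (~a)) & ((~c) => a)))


Search for a satisfying assignment over {a, c, n}.
Try a=False, c=False, n=False: the formula evaluates to True.
A satisfying assignment exists.

Satisfiable.


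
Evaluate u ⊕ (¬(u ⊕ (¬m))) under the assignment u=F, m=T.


Substitute u=F, m=T:
¬m = F
u ⊕ (¬m) = F ⊕ F = F
¬(u ⊕ (¬m)) = T
u ⊕ (¬(u ⊕ (¬m))) = F ⊕ T = T

T


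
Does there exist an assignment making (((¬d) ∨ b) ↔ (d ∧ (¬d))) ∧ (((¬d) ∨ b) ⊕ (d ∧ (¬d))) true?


Check all 4 assignments over {b, d}:
b | d | φ
---------
F | F | F
T | F | F
F | T | F
T | T | F
No assignment makes the formula true.

Unsatisfiable.


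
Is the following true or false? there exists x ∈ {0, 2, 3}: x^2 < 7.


Evaluate the predicate on each element: 0:T, 2:T, 3:F.
Witness x = 0 satisfies the predicate.

T


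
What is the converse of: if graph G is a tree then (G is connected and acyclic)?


The converse of (P → Q) is (Q → P). It is not in general equivalent to the original.
Here P = 'graph G is a tree' and Q = '(G is connected and acyclic)'.

If (G is connected and acyclic), then graph G is a tree.


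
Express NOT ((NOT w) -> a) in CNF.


Step 1: Rewrite (¬w) → a as ¬(¬w) ∨ a.
Step 2: Negate: ¬(¬(¬w) ∨ a) = (¬w) ∧ ¬a (De Morgan + double negation).

(NOT w) AND (NOT a)


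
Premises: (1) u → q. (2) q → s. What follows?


Hypothetical syllogism: from (P → Q) and (Q → R), infer (P → R).
Chain the two implications through the shared middle term 'q'.

u → s


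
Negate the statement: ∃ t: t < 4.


¬(∀ x: φ) = ∃ x: ¬φ, and ¬(∃ x: φ) = ∀ x: ¬φ.
Apply to the existential statement.

∀ t: ¬(t < 4)


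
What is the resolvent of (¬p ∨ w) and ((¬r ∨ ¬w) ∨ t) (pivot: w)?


The clauses contain complementary literals w and ¬w.
Resolution eliminates this pair and disjoins the remaining literals (merging duplicates).

((¬p ∨ ¬r) ∨ t)


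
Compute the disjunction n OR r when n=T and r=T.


Disjunction is false only when both operands are false.
Substitute: n=T, r=T.
T OR T evaluates to T.

T


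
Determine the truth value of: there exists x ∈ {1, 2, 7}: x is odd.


Evaluate the predicate on each element: 1:T, 2:F, 7:T.
Witness x = 1 satisfies the predicate.

T


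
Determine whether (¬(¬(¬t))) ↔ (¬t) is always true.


Build the truth table over {t}:
t | φ
-----
F | T
T | T
Every row evaluates to true.

Yes, it is a tautology.


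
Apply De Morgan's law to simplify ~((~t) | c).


De Morgan: the negation of a disjunction is the conjunction of the negations.
Distribute ~ across |, flipping it to &, and negate each literal.

t & (~c)


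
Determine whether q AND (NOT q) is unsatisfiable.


Truth table over {q}:
q | φ
-----
F | F
T | F
Every row is false.

Yes, it is a contradiction.


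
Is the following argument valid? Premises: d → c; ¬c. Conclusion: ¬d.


This matches the form of modus tollens: the conclusion follows in every model of the premises.

Valid.


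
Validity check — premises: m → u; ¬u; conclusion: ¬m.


This matches the form of modus tollens: the conclusion follows in every model of the premises.

Valid.


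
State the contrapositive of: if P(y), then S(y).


The contrapositive of (P → Q) is (¬Q → ¬P); it is logically equivalent to the original.
Here P = 'P(y)' and Q = 'S(y)'.

If not (S(y)), then not (P(y)).


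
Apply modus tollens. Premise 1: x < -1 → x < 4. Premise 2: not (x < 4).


Modus tollens: from (P → Q) and ¬Q, infer ¬P.
Q = 'x < 4' is denied; since P → Q, P must also fail.

Not (x < -1).


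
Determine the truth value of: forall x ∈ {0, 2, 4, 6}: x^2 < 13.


Evaluate the predicate on each element: 0:True, 2:True, 4:False, 6:False.
Counterexample x = 4 fails the predicate.

False


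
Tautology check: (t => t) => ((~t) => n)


Build the truth table over {n, t}:
n | t | φ
---------
False | False | False
True | False | True
False | True | True
True | True | True
Counterexample at row 1: with n=False, t=False, the formula is False.

No, it is not a tautology.


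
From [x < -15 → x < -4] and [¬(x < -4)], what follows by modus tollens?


Modus tollens: from (P → Q) and ¬Q, infer ¬P.
Q = 'x < -4' is denied; since P → Q, P must also fail.

Not (x < -15).


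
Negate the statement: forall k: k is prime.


¬(forall x: φ) = exists x: ¬φ, and ¬(exists x: φ) = forall x: ¬φ.
Apply to the universal statement.

exists k: ~(k is prime)


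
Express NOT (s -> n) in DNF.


Step 1: Rewrite implication then negate: ¬(¬s ∨ n) = s ∧ ¬n.

s AND (NOT n)


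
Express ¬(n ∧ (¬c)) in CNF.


Step 1: Apply De Morgan: ¬(n ∧ (¬c)) = ¬n ∨ ¬(¬c).
Step 2: Eliminate any double negations (¬¬X = X).

(¬n) ∨ c


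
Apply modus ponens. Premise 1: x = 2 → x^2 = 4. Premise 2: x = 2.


Modus ponens: from (P → Q) and P, infer Q.
P = 'x = 2' is asserted, and P → Q holds, so Q follows.

x^2 = 4.


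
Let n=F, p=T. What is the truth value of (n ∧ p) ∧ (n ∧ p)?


Substitute n=F, p=T:
n ∧ p = F ∧ T = F
n ∧ p = F ∧ T = F
(n ∧ p) ∧ (n ∧ p) = F ∧ F = F

F


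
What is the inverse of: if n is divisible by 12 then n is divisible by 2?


The inverse of (P → Q) is (¬P → ¬Q). It is equivalent to the converse, not to the original.
Here P = 'n is divisible by 12' and Q = 'n is divisible by 2'.

If not (n is divisible by 12), then not (n is divisible by 2).


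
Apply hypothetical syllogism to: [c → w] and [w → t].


Hypothetical syllogism: from (P → Q) and (Q → R), infer (P → R).
Chain the two implications through the shared middle term 'w'.

c → t


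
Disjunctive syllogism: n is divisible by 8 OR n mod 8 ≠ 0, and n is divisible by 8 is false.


Disjunctive syllogism: from (P ∨ Q) and ¬P, infer Q.
One disjunct, 'n is divisible by 8', is ruled out; the other must hold.

n mod 8 ≠ 0


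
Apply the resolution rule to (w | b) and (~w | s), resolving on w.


The clauses contain complementary literals w and ~w.
Resolution eliminates this pair and disjoins the remaining literals (merging duplicates).

(b | s)


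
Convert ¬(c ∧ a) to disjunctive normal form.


Step 1: Apply De Morgan: ¬(c ∧ a) = ¬c ∨ ¬a.

(¬c) ∨ (¬a)


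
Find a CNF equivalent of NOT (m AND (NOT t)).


Step 1: Apply De Morgan: ¬(m ∧ (¬t)) = ¬m ∨ ¬(¬t).
Step 2: Eliminate any double negations (¬¬X = X).

(NOT m) OR t


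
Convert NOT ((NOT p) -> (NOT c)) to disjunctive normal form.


Step 1: Rewrite implication then negate: ¬(¬(¬p) ∨ (¬c)) = (¬p) ∧ ¬(¬c).
Step 2: Eliminate any double negations (¬¬X = X).

(NOT p) AND c


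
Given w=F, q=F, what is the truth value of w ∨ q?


Disjunction is false only when both operands are false.
Substitute: w=F, q=F.
F ∨ F evaluates to F.

F


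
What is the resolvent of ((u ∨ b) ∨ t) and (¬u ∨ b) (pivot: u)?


The clauses contain complementary literals u and ¬u.
Resolution eliminates this pair and disjoins the remaining literals (merging duplicates).

(t ∨ b)


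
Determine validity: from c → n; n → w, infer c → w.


This matches the form of hypothetical syllogism: the conclusion follows in every model of the premises.

Valid.


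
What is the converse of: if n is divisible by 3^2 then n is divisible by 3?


The converse of (P → Q) is (Q → P). It is not in general equivalent to the original.
Here P = 'n is divisible by 3^2' and Q = 'n is divisible by 3'.

If n is divisible by 3, then n is divisible by 3^2.


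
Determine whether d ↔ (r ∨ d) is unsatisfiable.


Truth table over {d, r}:
d | r | φ
---------
F | F | T
T | F | T
F | T | F
T | T | T
Satisfying assignment at row 1: d=F, r=F gives T.

No, it is not a contradiction.


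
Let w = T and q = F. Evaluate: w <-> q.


Biconditional is true when both operands have the same truth value.
Substitute: w=T, q=F.
T <-> F evaluates to F.

F


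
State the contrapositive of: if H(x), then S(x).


The contrapositive of (P → Q) is (¬Q → ¬P); it is logically equivalent to the original.
Here P = 'H(x)' and Q = 'S(x)'.

If not (S(x)), then not (H(x)).


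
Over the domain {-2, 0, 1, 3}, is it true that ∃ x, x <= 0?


Evaluate the predicate on each element: -2:T, 0:T, 1:F, 3:F.
Witness x = -2 satisfies the predicate.

T


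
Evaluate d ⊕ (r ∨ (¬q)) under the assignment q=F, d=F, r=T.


Substitute q=F, d=F, r=T:
¬q = T
r ∨ (¬q) = T ∨ T = T
d ⊕ (r ∨ (¬q)) = F ⊕ T = T

T


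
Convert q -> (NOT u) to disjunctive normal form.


Step 1: Rewrite q → (¬u) as ¬q ∨ (¬u).

(NOT q) OR (NOT u)


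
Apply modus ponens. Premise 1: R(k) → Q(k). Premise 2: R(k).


Modus ponens: from (P → Q) and P, infer Q.
P = 'R(k)' is asserted, and P → Q holds, so Q follows.

Q(k).


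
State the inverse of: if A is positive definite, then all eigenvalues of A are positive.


The inverse of (P → Q) is (¬P → ¬Q). It is equivalent to the converse, not to the original.
Here P = 'A is positive definite' and Q = 'all eigenvalues of A are positive'.

If not (A is positive definite), then not (all eigenvalues of A are positive).


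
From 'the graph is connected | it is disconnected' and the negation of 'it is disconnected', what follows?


Disjunctive syllogism: from (P ∨ Q) and ¬P, infer Q.
One disjunct, 'it is disconnected', is ruled out; the other must hold.

the graph is connected


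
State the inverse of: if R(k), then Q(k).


The inverse of (P → Q) is (¬P → ¬Q). It is equivalent to the converse, not to the original.
Here P = 'R(k)' and Q = 'Q(k)'.

If not (R(k)), then not (Q(k)).


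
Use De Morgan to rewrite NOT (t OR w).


De Morgan: the negation of a disjunction is the conjunction of the negations.
Distribute NOT across OR, flipping it to AND, and negate each literal.

(NOT t) AND (NOT w)


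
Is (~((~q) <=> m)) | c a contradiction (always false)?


Truth table over {c, m, q}:
c | m | q | φ
-------------
False | False | False | True
True | False | False | True
False | True | False | False
True | True | False | True
False | False | True | False
True | False | True | True
False | True | True | True
True | True | True | True
Satisfying assignment at row 1: c=False, m=False, q=False gives True.

No, it is not a contradiction.


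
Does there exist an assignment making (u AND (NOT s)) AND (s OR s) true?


Check all 4 assignments over {s, u}:
s | u | φ
---------
F | F | F
T | F | F
F | T | F
T | T | F
No assignment makes the formula true.

Unsatisfiable.


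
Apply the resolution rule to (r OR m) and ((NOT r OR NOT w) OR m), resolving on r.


The clauses contain complementary literals r and NOTr.
Resolution eliminates this pair and disjoins the remaining literals (merging duplicates).

(m OR NOT w)


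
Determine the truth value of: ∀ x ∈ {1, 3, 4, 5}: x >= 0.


Evaluate the predicate on each element: 1:T, 3:T, 4:T, 5:T.
Every element satisfies the predicate.

T


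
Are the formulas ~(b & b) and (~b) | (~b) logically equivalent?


Compare truth tables:
b | φ | ψ
---------
False | True | True
True | False | False
The columns φ and ψ agree on every row.

Yes, they are logically equivalent.


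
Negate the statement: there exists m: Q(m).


¬(for all x: φ) = there exists x: ¬φ, and ¬(there exists x: φ) = for all x: ¬φ.
Apply to the existential statement.

for all m: NOT(Q(m))


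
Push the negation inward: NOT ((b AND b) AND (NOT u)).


De Morgan: the negation of a conjunction is the disjunction of the negations.
Distribute NOT across AND, flipping it to OR, and negate each literal.

((NOT b) OR (NOT b)) OR u


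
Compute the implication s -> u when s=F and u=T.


Implication is false only when antecedent is true and consequent is false.
Substitute: s=F, u=T.
F -> T evaluates to T.

T


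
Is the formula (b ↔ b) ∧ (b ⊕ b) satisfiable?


Check all 2 assignments over {b}:
b | φ
-----
F | F
T | F
No assignment makes the formula true.

Unsatisfiable.


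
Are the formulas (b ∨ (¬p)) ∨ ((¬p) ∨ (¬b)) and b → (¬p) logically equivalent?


Compare truth tables:
b | p | φ | ψ
-------------
F | F | T | T
T | F | T | T
F | T | T | T
T | T | T | F
They differ at row 4 (b=T, p=T): φ=T but ψ=F.

No, they are not logically equivalent.


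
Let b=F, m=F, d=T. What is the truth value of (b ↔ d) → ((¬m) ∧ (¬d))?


Substitute b=F, m=F, d=T:
b ↔ d = F ↔ T = F
¬m = T
¬d = F
(¬m) ∧ (¬d) = T ∧ F = F
(b ↔ d) → ((¬m) ∧ (¬d)) = F → F = T

T


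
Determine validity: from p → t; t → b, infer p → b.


This matches the form of hypothetical syllogism: the conclusion follows in every model of the premises.

Valid.


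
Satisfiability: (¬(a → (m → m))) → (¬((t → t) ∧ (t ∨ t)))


Search for a satisfying assignment over {a, m, t}.
Try a=F, m=F, t=F: the formula evaluates to T.
A satisfying assignment exists.

Satisfiable.


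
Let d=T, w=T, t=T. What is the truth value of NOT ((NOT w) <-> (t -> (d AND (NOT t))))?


Substitute d=T, w=T, t=T:
NOT w = F
NOT t = F
d AND (NOT t) = T AND F = F
t -> (d AND (NOT t)) = T -> F = F
(NOT w) <-> (t -> (d AND (NOT t))) = F <-> F = T
NOT ((NOT w) <-> (t -> (d AND (NOT t)))) = F

F


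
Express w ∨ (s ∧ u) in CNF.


Step 1: Distribute ∨ over ∧: w ∨ (s ∧ u) = (w ∨ s) ∧ (w ∨ u).

(w ∨ s) ∧ (w ∨ u)


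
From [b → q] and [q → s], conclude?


Hypothetical syllogism: from (P → Q) and (Q → R), infer (P → R).
Chain the two implications through the shared middle term 'q'.

b → s


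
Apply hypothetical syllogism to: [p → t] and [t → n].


Hypothetical syllogism: from (P → Q) and (Q → R), infer (P → R).
Chain the two implications through the shared middle term 't'.

p → n


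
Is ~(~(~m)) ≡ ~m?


Compare truth tables:
m | φ | ψ
---------
False | True | True
True | False | False
The columns φ and ψ agree on every row.

Yes, they are logically equivalent.


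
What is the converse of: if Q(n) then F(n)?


The converse of (P → Q) is (Q → P). It is not in general equivalent to the original.
Here P = 'Q(n)' and Q = 'F(n)'.

If F(n), then Q(n).


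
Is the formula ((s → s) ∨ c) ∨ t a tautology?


Build the truth table over {c, s, t}:
c | s | t | φ
-------------
F | F | F | T
T | F | F | T
F | T | F | T
T | T | F | T
F | F | T | T
T | F | T | T
F | T | T | T
T | T | T | T
Every row evaluates to true.

Yes, it is a tautology.


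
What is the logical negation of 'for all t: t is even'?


¬(for all x: φ) = there exists x: ¬φ, and ¬(there exists x: φ) = for all x: ¬φ.
Apply to the universal statement.

there exists t: NOT(t is even)


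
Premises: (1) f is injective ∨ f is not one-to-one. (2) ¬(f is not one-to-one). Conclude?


Disjunctive syllogism: from (P ∨ Q) and ¬P, infer Q.
One disjunct, 'f is not one-to-one', is ruled out; the other must hold.

f is injective


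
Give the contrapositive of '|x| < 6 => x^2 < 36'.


The contrapositive of (P → Q) is (¬Q → ¬P); it is logically equivalent to the original.
Here P = '|x| < 6' and Q = 'x^2 < 36'.

If not (x^2 < 36), then not (|x| < 6).


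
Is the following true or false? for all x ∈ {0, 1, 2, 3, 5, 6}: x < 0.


Evaluate the predicate on each element: 0:F, 1:F, 2:F, 3:F, 5:F, 6:F.
Counterexample x = 0 fails the predicate.

F


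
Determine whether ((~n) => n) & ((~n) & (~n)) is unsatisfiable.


Truth table over {n}:
n | φ
-----
False | False
True | False
Every row is false.

Yes, it is a contradiction.


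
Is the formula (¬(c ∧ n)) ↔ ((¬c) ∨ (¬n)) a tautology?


Build the truth table over {c, n}:
c | n | φ
---------
F | F | T
T | F | T
F | T | T
T | T | T
Every row evaluates to true.

Yes, it is a tautology.


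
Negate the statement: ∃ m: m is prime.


¬(∀ x: φ) = ∃ x: ¬φ, and ¬(∃ x: φ) = ∀ x: ¬φ.
Apply to the existential statement.

∀ m: ¬(m is prime)


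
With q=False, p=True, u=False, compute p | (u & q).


Substitute q=False, p=True, u=False:
u & q = False & False = False
p | (u & q) = True | False = True

True


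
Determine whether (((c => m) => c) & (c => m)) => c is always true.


Build the truth table over {c, m}:
c | m | φ
---------
False | False | True
True | False | True
False | True | True
True | True | True
Every row evaluates to true.

Yes, it is a tautology.


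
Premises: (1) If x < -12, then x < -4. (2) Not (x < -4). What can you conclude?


Modus tollens: from (P → Q) and ¬Q, infer ¬P.
Q = 'x < -4' is denied; since P → Q, P must also fail.

Not (x < -12).


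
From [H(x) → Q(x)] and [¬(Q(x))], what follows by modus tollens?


Modus tollens: from (P → Q) and ¬Q, infer ¬P.
Q = 'Q(x)' is denied; since P → Q, P must also fail.

Not (H(x)).


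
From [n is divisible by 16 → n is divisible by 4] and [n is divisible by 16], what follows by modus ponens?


Modus ponens: from (P → Q) and P, infer Q.
P = 'n is divisible by 16' is asserted, and P → Q holds, so Q follows.

n is divisible by 4.


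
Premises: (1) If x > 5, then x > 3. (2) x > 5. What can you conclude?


Modus ponens: from (P → Q) and P, infer Q.
P = 'x > 5' is asserted, and P → Q holds, so Q follows.

x > 3.


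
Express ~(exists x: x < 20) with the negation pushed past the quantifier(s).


¬(forall x: φ) = exists x: ¬φ, and ¬(exists x: φ) = forall x: ¬φ.
Apply to the existential statement.

forall x: ~(x < 20)


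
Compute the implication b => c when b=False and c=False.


Implication is false only when antecedent is true and consequent is false.
Substitute: b=False, c=False.
False => False evaluates to True.

True


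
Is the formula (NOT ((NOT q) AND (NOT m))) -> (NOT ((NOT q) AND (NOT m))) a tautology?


Build the truth table over {m, q}:
m | q | φ
---------
F | F | T
T | F | T
F | T | T
T | T | T
Every row evaluates to true.

Yes, it is a tautology.


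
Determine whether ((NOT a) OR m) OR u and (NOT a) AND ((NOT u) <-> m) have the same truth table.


Compare truth tables:
a | m | u | φ | ψ
-----------------
F | F | F | T | F
T | F | F | F | F
F | T | F | T | T
T | T | F | T | F
F | F | T | T | T
T | F | T | T | F
F | T | T | T | F
T | T | T | T | F
They differ at row 1 (a=F, m=F, u=F): φ=T but ψ=F.

No, they are not logically equivalent.


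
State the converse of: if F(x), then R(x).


The converse of (P → Q) is (Q → P). It is not in general equivalent to the original.
Here P = 'F(x)' and Q = 'R(x)'.

If R(x), then F(x).


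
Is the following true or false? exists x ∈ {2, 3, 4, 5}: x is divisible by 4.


Evaluate the predicate on each element: 2:False, 3:False, 4:True, 5:False.
Witness x = 4 satisfies the predicate.

True


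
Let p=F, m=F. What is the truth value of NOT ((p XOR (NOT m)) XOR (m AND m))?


Substitute p=F, m=F:
NOT m = T
p XOR (NOT m) = F XOR T = T
m AND m = F AND F = F
(p XOR (NOT m)) XOR (m AND m) = T XOR F = T
NOT ((p XOR (NOT m)) XOR (m AND m)) = F

F


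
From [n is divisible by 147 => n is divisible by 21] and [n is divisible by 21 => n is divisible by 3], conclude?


Hypothetical syllogism: from (P → Q) and (Q → R), infer (P → R).
Chain the two implications through the shared middle term 'n is divisible by 21'.

n is divisible by 147 => n is divisible by 3


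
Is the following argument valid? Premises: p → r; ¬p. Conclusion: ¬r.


This is denying the antecedent (fallacy). There exist truth assignments where the premises are all true but the conclusion is false.

Invalid.


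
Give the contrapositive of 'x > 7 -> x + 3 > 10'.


The contrapositive of (P → Q) is (¬Q → ¬P); it is logically equivalent to the original.
Here P = 'x > 7' and Q = 'x + 3 > 10'.

If not (x + 3 > 10), then not (x > 7).


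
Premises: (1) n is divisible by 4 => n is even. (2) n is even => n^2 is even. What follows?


Hypothetical syllogism: from (P → Q) and (Q → R), infer (P → R).
Chain the two implications through the shared middle term 'n is even'.

n is divisible by 4 => n^2 is even


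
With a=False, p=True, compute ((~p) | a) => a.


Substitute a=False, p=True:
~p = False
(~p) | a = False | False = False
((~p) | a) => a = False => False = True

True


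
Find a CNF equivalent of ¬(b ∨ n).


Step 1: Apply De Morgan: ¬(b ∨ n) = ¬b ∧ ¬n.

(¬b) ∧ (¬n)


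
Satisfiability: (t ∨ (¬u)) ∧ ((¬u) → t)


Search for a satisfying assignment over {t, u}.
Try t=T, u=F: the formula evaluates to T.
A satisfying assignment exists.

Satisfiable.


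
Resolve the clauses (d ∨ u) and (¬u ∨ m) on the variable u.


The clauses contain complementary literals u and ¬u.
Resolution eliminates this pair and disjoins the remaining literals (merging duplicates).

(d ∨ m)


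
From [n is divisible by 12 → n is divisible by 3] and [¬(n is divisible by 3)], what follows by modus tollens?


Modus tollens: from (P → Q) and ¬Q, infer ¬P.
Q = 'n is divisible by 3' is denied; since P → Q, P must also fail.

Not (n is divisible by 12).


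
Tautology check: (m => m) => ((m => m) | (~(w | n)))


Build the truth table over {m, n, w}:
m | n | w | φ
-------------
False | False | False | True
True | False | False | True
False | True | False | True
True | True | False | True
False | False | True | True
True | False | True | True
False | True | True | True
True | True | True | True
Every row evaluates to true.

Yes, it is a tautology.


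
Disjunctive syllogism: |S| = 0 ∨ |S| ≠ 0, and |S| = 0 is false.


Disjunctive syllogism: from (P ∨ Q) and ¬P, infer Q.
One disjunct, '|S| = 0', is ruled out; the other must hold.

|S| ≠ 0


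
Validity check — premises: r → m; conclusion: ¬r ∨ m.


This matches the form of material implication: the conclusion follows in every model of the premises.

Valid.


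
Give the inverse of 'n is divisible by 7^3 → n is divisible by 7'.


The inverse of (P → Q) is (¬P → ¬Q). It is equivalent to the converse, not to the original.
Here P = 'n is divisible by 7^3' and Q = 'n is divisible by 7'.

If not (n is divisible by 7^3), then not (n is divisible by 7).


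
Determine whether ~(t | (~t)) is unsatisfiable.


Truth table over {t}:
t | φ
-----
False | False
True | False
Every row is false.

Yes, it is a contradiction.


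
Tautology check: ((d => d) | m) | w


Build the truth table over {d, m, w}:
d | m | w | φ
-------------
False | False | False | True
True | False | False | True
False | True | False | True
True | True | False | True
False | False | True | True
True | False | True | True
False | True | True | True
True | True | True | True
Every row evaluates to true.

Yes, it is a tautology.


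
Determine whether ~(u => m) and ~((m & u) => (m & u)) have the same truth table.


Compare truth tables:
m | u | φ | ψ
-------------
False | False | False | False
True | False | False | False
False | True | True | False
True | True | False | False
They differ at row 3 (m=False, u=True): φ=True but ψ=False.

No, they are not logically equivalent.


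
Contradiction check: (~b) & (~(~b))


Truth table over {b}:
b | φ
-----
False | False
True | False
Every row is false.

Yes, it is a contradiction.


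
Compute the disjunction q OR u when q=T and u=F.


Disjunction is false only when both operands are false.
Substitute: q=T, u=F.
T OR F evaluates to T.

T


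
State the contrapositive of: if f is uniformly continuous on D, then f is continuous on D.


The contrapositive of (P → Q) is (¬Q → ¬P); it is logically equivalent to the original.
Here P = 'f is uniformly continuous on D' and Q = 'f is continuous on D'.

If not (f is continuous on D), then not (f is uniformly continuous on D).


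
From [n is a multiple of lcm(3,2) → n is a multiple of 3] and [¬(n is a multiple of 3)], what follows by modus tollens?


Modus tollens: from (P → Q) and ¬Q, infer ¬P.
Q = 'n is a multiple of 3' is denied; since P → Q, P must also fail.

Not (n is a multiple of lcm(3,2)).


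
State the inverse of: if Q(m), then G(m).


The inverse of (P → Q) is (¬P → ¬Q). It is equivalent to the converse, not to the original.
Here P = 'Q(m)' and Q = 'G(m)'.

If not (Q(m)), then not (G(m)).


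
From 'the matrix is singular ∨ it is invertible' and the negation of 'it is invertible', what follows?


Disjunctive syllogism: from (P ∨ Q) and ¬P, infer Q.
One disjunct, 'it is invertible', is ruled out; the other must hold.

the matrix is singular


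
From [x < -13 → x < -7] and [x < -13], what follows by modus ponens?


Modus ponens: from (P → Q) and P, infer Q.
P = 'x < -13' is asserted, and P → Q holds, so Q follows.

x < -7.


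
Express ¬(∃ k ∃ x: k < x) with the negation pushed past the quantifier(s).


Negation flips each quantifier (∀↔∃) and negates the inner predicate.
¬(∃ k ∃ x: φ) = ∀ k ∀ x: ¬φ.

∀ k ∀ x: ¬(k < x)


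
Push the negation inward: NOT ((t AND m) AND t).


De Morgan: the negation of a conjunction is the disjunction of the negations.
Distribute NOT across AND, flipping it to OR, and negate each literal.

((NOT t) OR (NOT m)) OR (NOT t)


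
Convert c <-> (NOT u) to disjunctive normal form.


Step 1: c ↔ (¬u) is true exactly when both agree: (c ∧ (¬u)) ∨ (¬c ∧ ¬(¬u)).
Step 2: Eliminate any double negations (¬¬X = X).

(c AND (NOT u)) OR ((NOT c) AND u)


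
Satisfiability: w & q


Search for a satisfying assignment over {q, w}.
Try q=True, w=True: the formula evaluates to True.
A satisfying assignment exists.

Satisfiable.


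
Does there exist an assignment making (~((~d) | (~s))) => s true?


Search for a satisfying assignment over {d, s}.
Try d=False, s=False: the formula evaluates to True.
A satisfying assignment exists.

Satisfiable.


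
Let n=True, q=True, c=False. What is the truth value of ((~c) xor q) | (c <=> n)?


Substitute n=True, q=True, c=False:
~c = True
(~c) xor q = True xor True = False
c <=> n = False <=> True = False
((~c) xor q) | (c <=> n) = False | False = False

False


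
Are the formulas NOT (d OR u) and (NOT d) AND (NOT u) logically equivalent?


Compare truth tables:
d | u | φ | ψ
-------------
F | F | T | T
T | F | F | F
F | T | F | F
T | T | F | F
The columns φ and ψ agree on every row.

Yes, they are logically equivalent.


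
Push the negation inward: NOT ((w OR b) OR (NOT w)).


De Morgan: the negation of a disjunction is the conjunction of the negations.
Distribute NOT across OR, flipping it to AND, and negate each literal.

((NOT w) AND (NOT b)) AND w


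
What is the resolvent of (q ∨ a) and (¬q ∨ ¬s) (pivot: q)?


The clauses contain complementary literals q and ¬q.
Resolution eliminates this pair and disjoins the remaining literals (merging duplicates).

(a ∨ ¬s)


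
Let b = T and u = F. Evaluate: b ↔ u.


Biconditional is true when both operands have the same truth value.
Substitute: b=T, u=F.
T ↔ F evaluates to F.

F


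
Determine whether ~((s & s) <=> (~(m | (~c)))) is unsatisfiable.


Truth table over {c, m, s}:
c | m | s | φ
-------------
False | False | False | False
True | False | False | True
False | True | False | False
True | True | False | False
False | False | True | True
True | False | True | False
False | True | True | True
True | True | True | True
Satisfying assignment at row 2: c=True, m=False, s=False gives True.

No, it is not a contradiction.


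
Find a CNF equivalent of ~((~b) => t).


Step 1: Rewrite (¬b) → t as ¬(¬b) ∨ t.
Step 2: Negate: ¬(¬(¬b) ∨ t) = (¬b) ∧ ¬t (De Morgan + double negation).

(~b) & (~t)


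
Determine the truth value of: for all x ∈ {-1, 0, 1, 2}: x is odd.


Evaluate the predicate on each element: -1:T, 0:F, 1:T, 2:F.
Counterexample x = 0 fails the predicate.

F


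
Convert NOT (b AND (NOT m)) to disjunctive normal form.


Step 1: Apply De Morgan: ¬(b ∧ (¬m)) = ¬b ∨ ¬(¬m).
Step 2: Eliminate any double negations (¬¬X = X).

(NOT b) OR m


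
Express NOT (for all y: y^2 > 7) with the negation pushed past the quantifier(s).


¬(for all x: φ) = there exists x: ¬φ, and ¬(there exists x: φ) = for all x: ¬φ.
Apply to the universal statement.

there exists y: NOT(y^2 > 7)


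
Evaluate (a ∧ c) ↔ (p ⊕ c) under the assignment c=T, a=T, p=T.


Substitute c=T, a=T, p=T:
a ∧ c = T ∧ T = T
p ⊕ c = T ⊕ T = F
(a ∧ c) ↔ (p ⊕ c) = T ↔ F = F

F


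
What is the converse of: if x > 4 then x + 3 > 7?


The converse of (P → Q) is (Q → P). It is not in general equivalent to the original.
Here P = 'x > 4' and Q = 'x + 3 > 7'.

If x + 3 > 7, then x > 4.


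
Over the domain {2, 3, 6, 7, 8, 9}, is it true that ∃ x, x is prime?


Evaluate the predicate on each element: 2:T, 3:T, 6:F, 7:T, 8:F, 9:F.
Witness x = 2 satisfies the predicate.

T


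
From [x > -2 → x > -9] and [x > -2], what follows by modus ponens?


Modus ponens: from (P → Q) and P, infer Q.
P = 'x > -2' is asserted, and P → Q holds, so Q follows.

x > -9.


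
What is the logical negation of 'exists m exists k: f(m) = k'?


Negation flips each quantifier (∀↔∃) and negates the inner predicate.
¬(exists m exists k: φ) = forall m forall k: ¬φ.

forall m forall k: ~(f(m) = k)


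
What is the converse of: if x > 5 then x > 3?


The converse of (P → Q) is (Q → P). It is not in general equivalent to the original.
Here P = 'x > 5' and Q = 'x > 3'.

If x > 3, then x > 5.


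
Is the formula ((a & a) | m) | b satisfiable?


Search for a satisfying assignment over {a, b, m}.
Try a=True, b=False, m=False: the formula evaluates to True.
A satisfying assignment exists.

Satisfiable.


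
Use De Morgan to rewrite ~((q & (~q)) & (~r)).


De Morgan: the negation of a conjunction is the disjunction of the negations.
Distribute ~ across &, flipping it to |, and negate each literal.

((~q) | q) | r


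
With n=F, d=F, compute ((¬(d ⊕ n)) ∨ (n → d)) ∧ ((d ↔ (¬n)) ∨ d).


Substitute n=F, d=F:
d ⊕ n = F ⊕ F = F
¬(d ⊕ n) = T
n → d = F → F = T
(¬(d ⊕ n)) ∨ (n → d) = T ∨ T = T
¬n = T
d ↔ (¬n) = F ↔ T = F
(d ↔ (¬n)) ∨ d = F ∨ F = F
((¬(d ⊕ n)) ∨ (n → d)) ∧ ((d ↔ (¬n)) ∨ d) = T ∧ F = F

F


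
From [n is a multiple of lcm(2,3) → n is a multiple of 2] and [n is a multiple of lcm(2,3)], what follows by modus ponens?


Modus ponens: from (P → Q) and P, infer Q.
P = 'n is a multiple of lcm(2,3)' is asserted, and P → Q holds, so Q follows.

n is a multiple of 2.


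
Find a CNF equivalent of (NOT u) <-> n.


Step 1: Rewrite (¬u) ↔ n as ((¬u) → n) ∧ (n → (¬u)).
Step 2: Rewrite each implication as a disjunction.
Step 3: Eliminate any double negations (¬¬X = X).

(u OR n) AND ((NOT n) OR (NOT u))


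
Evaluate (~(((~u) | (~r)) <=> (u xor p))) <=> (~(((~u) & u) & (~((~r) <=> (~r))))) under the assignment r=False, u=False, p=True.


Substitute r=False, u=False, p=True:
… (earlier sub-steps elided)
~(((~u) | (~r)) <=> (u xor p)) = False
~u = True
(~u) & u = True & False = False
~r = True
~r = True
(~r) <=> (~r) = True <=> True = True
~((~r) <=> (~r)) = False
((~u) & u) & (~((~r) <=> (~r))) = False & False = False
~(((~u) & u) & (~((~r) <=> (~r)))) = True
(~(((~u) | (~r)) <=> (u xor p))) <=> (~(((~u) & u) & (~((~r) <=> (~r))))) = False <=> True = False

False


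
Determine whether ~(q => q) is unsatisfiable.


Truth table over {q}:
q | φ
-----
False | False
True | False
Every row is false.

Yes, it is a contradiction.


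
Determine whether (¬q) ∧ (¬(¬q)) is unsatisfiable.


Truth table over {q}:
q | φ
-----
F | F
T | F
Every row is false.

Yes, it is a contradiction.


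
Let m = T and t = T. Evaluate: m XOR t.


Exclusive or is true when exactly one operand is true.
Substitute: m=T, t=T.
T XOR T evaluates to F.

F


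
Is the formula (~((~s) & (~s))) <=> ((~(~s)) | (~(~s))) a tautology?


Build the truth table over {s}:
s | φ
-----
False | True
True | True
Every row evaluates to true.

Yes, it is a tautology.


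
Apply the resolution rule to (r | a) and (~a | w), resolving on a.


The clauses contain complementary literals a and ~a.
Resolution eliminates this pair and disjoins the remaining literals (merging duplicates).

(r | w)


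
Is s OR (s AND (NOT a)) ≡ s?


Compare truth tables:
a | s | φ | ψ
-------------
F | F | F | F
T | F | F | F
F | T | T | T
T | T | T | T
The columns φ and ψ agree on every row.

Yes, they are logically equivalent.


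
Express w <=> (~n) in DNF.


Step 1: w ↔ (¬n) is true exactly when both agree: (w ∧ (¬n)) ∨ (¬w ∧ ¬(¬n)).
Step 2: Eliminate any double negations (¬¬X = X).

(w & (~n)) | ((~w) & n)


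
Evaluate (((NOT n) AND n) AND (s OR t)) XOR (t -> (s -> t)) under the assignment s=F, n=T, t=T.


Substitute s=F, n=T, t=T:
NOT n = F
(NOT n) AND n = F AND T = F
s OR t = F OR T = T
((NOT n) AND n) AND (s OR t) = F AND T = F
s -> t = F -> T = T
t -> (s -> t) = T -> T = T
(((NOT n) AND n) AND (s OR t)) XOR (t -> (s -> t)) = F XOR T = T

T


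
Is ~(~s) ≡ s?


Compare truth tables:
s | φ | ψ
---------
False | False | False
True | True | True
The columns φ and ψ agree on every row.

Yes, they are logically equivalent.


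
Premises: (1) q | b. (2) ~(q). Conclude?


Disjunctive syllogism: from (P ∨ Q) and ¬P, infer Q.
One disjunct, 'q', is ruled out; the other must hold.

b


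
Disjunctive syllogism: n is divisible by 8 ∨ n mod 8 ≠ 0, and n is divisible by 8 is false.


Disjunctive syllogism: from (P ∨ Q) and ¬P, infer Q.
One disjunct, 'n is divisible by 8', is ruled out; the other must hold.

n mod 8 ≠ 0


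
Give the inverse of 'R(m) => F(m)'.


The inverse of (P → Q) is (¬P → ¬Q). It is equivalent to the converse, not to the original.
Here P = 'R(m)' and Q = 'F(m)'.

If not (R(m)), then not (F(m)).


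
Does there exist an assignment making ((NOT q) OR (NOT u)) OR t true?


Search for a satisfying assignment over {q, t, u}.
Try q=F, t=F, u=F: the formula evaluates to T.
A satisfying assignment exists.

Satisfiable.


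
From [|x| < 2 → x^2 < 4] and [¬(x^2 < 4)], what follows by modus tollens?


Modus tollens: from (P → Q) and ¬Q, infer ¬P.
Q = 'x^2 < 4' is denied; since P → Q, P must also fail.

Not (|x| < 2).
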